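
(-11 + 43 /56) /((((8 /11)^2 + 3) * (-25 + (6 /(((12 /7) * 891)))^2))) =55042151373 /474581768878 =0.12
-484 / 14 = -242 / 7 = -34.57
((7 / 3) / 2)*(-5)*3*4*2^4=-1120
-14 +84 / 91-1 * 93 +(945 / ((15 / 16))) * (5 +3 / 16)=66598 / 13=5122.92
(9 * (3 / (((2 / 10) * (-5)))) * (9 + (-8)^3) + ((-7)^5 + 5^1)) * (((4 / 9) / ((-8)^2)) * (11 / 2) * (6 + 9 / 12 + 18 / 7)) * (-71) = 72952429 / 896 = 81420.12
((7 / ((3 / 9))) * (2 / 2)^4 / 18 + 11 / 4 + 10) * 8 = 334 / 3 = 111.33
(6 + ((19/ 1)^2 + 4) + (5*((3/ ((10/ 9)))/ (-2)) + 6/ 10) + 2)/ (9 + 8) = 7337/ 340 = 21.58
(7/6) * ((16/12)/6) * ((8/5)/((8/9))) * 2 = 14/15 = 0.93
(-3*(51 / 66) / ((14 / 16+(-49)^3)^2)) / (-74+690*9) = -204 / 7473740996046325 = -0.00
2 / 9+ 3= 29 / 9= 3.22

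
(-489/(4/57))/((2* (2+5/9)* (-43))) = 250857/7912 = 31.71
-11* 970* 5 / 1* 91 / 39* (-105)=13070750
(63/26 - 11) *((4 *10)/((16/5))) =-5575/52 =-107.21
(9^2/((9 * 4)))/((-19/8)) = -18/19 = -0.95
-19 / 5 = -3.80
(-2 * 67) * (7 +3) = -1340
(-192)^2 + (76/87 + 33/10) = 32075311/870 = 36868.17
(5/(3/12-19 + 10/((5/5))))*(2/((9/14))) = -16/9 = -1.78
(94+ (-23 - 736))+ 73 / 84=-55787 / 84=-664.13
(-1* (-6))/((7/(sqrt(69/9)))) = 2.37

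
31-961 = -930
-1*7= -7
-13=-13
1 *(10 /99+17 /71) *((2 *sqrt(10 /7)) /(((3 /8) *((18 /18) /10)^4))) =382880000 *sqrt(70) /147609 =21701.96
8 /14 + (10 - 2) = 60 /7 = 8.57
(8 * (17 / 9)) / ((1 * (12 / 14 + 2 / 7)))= 13.22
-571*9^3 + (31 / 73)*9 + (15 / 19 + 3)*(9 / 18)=-416253.28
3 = 3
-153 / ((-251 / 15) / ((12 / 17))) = 1620 / 251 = 6.45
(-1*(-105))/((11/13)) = 124.09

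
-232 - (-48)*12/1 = 344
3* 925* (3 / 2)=8325 / 2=4162.50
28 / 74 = 14 / 37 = 0.38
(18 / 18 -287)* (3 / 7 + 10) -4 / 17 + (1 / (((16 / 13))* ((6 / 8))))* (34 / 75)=-159703001 / 53550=-2982.32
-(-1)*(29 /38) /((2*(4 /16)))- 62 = -60.47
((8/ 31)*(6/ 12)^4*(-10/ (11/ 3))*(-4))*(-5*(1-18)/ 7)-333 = -789771/ 2387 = -330.86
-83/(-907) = 0.09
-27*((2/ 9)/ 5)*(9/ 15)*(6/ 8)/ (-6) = 9/ 100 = 0.09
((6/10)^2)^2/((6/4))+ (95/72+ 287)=12978263/45000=288.41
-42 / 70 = -3 / 5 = -0.60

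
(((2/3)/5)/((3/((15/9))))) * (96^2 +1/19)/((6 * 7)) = 25015/1539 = 16.25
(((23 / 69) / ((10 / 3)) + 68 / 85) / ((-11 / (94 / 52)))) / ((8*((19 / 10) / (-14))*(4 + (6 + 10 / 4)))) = 0.01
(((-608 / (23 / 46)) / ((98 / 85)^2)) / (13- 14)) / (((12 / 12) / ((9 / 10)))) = 1976760 / 2401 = 823.31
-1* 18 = -18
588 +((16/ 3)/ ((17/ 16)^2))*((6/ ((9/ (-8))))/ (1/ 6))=378724/ 867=436.82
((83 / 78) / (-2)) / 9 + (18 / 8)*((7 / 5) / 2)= 21283 / 14040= 1.52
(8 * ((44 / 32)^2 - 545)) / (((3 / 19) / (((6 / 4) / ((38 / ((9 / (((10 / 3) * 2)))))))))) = -938493 / 640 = -1466.40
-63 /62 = -1.02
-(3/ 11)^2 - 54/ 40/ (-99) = -147/ 2420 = -0.06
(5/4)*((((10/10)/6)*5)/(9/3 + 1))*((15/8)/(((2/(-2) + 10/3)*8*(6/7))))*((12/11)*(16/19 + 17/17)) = 13125/214016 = 0.06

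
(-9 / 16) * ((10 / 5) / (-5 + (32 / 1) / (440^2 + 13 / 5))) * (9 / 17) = 78409053 / 658227080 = 0.12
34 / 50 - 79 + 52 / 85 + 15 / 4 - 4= -132529 / 1700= -77.96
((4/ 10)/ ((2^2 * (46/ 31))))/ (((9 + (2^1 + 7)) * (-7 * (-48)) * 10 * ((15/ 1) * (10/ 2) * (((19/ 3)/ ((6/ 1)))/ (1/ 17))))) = 31/ 37442160000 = 0.00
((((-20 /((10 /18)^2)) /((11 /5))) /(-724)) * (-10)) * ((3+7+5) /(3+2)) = -2430 /1991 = -1.22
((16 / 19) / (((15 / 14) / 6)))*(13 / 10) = 2912 / 475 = 6.13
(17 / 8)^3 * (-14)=-34391 / 256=-134.34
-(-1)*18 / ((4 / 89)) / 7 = 801 / 14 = 57.21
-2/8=-1/4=-0.25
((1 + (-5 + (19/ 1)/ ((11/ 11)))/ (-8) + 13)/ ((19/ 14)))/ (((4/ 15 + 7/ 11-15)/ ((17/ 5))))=-192423/ 88388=-2.18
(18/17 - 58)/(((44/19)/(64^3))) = -109576192/17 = -6445658.35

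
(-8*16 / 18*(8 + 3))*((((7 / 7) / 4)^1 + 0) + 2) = -176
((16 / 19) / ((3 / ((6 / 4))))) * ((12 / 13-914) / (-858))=47480 / 105963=0.45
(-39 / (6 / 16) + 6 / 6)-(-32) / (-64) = -207 / 2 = -103.50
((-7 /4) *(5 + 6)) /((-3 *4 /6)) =77 /8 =9.62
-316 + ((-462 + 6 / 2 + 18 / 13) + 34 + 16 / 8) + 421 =-4116 / 13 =-316.62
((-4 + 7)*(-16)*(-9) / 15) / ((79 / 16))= 2304 / 395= 5.83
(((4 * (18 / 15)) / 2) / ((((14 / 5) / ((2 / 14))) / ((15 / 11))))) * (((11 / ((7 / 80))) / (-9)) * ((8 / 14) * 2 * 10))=-64000 / 2401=-26.66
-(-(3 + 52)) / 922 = 55 / 922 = 0.06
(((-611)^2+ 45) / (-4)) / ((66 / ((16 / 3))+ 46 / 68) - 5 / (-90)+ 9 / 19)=-310107132 / 45119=-6873.09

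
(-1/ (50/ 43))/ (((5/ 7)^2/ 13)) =-27391/ 1250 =-21.91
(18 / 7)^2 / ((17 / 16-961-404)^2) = 82944 / 23335923121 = 0.00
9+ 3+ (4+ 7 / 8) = 135 / 8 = 16.88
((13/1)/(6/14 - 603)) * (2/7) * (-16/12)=52/6327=0.01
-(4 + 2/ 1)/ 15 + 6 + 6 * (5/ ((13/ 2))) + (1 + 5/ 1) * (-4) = -896/ 65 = -13.78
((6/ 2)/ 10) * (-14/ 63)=-1/ 15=-0.07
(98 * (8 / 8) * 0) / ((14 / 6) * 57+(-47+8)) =0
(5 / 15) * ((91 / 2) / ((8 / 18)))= 34.12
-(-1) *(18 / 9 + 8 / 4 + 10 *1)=14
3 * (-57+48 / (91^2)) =-1415907 / 8281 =-170.98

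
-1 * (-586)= 586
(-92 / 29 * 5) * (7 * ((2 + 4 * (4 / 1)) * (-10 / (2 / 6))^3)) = 1564920000 / 29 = 53962758.62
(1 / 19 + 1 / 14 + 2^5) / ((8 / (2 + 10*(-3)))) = -8545 / 76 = -112.43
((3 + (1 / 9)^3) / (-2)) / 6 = -547 / 2187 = -0.25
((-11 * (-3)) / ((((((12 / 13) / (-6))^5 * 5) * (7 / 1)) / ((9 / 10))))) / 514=-110274021 / 5756800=-19.16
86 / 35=2.46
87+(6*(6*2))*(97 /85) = 169.16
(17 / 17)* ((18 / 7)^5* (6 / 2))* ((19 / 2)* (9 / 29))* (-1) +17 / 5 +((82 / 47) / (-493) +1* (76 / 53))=-3521516863037 / 3558630145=-989.57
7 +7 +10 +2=26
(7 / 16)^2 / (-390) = -49 / 99840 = -0.00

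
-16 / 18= -0.89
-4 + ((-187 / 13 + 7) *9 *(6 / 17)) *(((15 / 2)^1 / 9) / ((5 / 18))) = -16436 / 221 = -74.37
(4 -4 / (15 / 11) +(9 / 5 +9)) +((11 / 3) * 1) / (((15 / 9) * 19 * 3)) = 1131 / 95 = 11.91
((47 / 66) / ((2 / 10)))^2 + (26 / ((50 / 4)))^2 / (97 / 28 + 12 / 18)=12966326291 / 944707500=13.73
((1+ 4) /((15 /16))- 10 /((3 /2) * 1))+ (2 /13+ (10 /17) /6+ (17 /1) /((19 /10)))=33029 /4199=7.87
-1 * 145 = -145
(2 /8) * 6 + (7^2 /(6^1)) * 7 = 176 /3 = 58.67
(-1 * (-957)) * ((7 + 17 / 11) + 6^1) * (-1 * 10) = -139200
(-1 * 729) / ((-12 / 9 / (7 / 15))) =5103 / 20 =255.15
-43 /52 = -0.83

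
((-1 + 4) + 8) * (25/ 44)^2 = 625/ 176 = 3.55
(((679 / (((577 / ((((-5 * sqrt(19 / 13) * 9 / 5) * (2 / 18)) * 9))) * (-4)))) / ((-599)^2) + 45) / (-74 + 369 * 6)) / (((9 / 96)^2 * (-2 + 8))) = 21728 * sqrt(247) / 4319642913105 + 128 / 321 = 0.40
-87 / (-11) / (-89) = -87 / 979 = -0.09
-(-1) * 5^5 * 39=121875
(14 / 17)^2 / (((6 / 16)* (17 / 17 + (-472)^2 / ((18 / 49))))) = 4704 / 1577424713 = 0.00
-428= -428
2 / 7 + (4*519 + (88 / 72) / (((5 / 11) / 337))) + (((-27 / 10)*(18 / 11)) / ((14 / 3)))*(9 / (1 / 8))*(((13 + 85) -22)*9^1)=-4320683 / 99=-43643.26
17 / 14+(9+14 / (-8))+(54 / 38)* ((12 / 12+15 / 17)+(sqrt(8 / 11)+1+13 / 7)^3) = 733968* sqrt(22) / 112651+259051197 / 4874716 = 83.70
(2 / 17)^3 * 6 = 48 / 4913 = 0.01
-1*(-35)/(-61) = -0.57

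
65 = 65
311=311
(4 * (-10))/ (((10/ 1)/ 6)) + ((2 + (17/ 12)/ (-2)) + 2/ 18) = -1627/ 72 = -22.60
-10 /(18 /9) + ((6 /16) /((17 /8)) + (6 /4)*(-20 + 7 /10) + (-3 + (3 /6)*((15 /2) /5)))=-3062 /85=-36.02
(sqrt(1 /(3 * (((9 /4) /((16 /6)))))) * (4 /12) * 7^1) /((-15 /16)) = -448 * sqrt(2) /405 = -1.56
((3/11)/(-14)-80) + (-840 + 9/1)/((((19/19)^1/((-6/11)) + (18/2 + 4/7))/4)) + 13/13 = -25454557/50050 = -508.58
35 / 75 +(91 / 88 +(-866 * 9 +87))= -10171259 / 1320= -7705.50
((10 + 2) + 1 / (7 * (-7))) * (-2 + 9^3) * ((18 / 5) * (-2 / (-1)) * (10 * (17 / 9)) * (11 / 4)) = 159604126 / 49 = 3257227.06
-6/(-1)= 6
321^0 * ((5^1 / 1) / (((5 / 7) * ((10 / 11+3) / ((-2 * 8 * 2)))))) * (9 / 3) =-7392 / 43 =-171.91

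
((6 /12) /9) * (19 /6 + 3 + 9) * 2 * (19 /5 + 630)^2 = 913873051 /1350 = 676943.00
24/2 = 12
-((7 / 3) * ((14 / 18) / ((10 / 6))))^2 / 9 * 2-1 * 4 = -77702 / 18225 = -4.26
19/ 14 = 1.36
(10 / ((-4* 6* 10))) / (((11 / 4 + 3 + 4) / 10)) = -5 / 117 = -0.04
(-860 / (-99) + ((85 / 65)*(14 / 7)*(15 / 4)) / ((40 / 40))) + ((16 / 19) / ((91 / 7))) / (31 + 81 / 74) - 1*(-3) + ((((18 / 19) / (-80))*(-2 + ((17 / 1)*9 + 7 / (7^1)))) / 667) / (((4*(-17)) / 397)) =56665412452421 / 2634089386500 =21.51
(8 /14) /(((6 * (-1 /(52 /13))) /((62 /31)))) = -16 /21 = -0.76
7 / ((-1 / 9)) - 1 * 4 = -67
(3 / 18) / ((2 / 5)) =5 / 12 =0.42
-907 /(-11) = 907 /11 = 82.45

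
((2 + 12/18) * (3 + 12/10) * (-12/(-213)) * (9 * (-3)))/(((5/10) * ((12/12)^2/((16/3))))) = -64512/355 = -181.72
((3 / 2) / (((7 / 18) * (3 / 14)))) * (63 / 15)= 378 / 5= 75.60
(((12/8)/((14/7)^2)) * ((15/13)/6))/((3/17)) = 85/208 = 0.41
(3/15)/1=1/5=0.20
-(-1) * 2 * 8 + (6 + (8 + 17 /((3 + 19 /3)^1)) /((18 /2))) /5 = 21947 /1260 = 17.42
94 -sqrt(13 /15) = 94 -sqrt(195) /15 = 93.07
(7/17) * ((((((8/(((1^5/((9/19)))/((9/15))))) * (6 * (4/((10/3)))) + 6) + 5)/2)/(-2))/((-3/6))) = 91007/16150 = 5.64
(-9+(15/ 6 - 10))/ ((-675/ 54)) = 33/ 25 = 1.32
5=5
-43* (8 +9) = -731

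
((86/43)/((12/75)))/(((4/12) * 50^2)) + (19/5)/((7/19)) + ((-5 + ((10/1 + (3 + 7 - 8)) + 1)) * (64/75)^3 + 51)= 1566344887/23625000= 66.30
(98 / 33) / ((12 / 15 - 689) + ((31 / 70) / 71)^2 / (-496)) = -0.00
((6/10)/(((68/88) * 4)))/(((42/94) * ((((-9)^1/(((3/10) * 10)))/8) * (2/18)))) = -6204/595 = -10.43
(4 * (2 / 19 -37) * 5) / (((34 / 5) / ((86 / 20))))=-150715 / 323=-466.61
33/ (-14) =-33/ 14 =-2.36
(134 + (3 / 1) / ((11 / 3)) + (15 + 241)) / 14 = 4299 / 154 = 27.92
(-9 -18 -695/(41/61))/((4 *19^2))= -21751/29602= -0.73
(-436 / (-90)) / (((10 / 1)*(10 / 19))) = 2071 / 2250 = 0.92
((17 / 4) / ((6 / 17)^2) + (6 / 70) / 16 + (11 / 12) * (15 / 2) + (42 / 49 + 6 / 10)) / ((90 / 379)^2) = 548852261 / 729000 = 752.88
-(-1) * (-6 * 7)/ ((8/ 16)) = -84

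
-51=-51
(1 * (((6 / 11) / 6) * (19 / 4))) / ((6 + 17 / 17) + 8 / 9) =171 / 3124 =0.05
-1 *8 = -8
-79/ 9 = -8.78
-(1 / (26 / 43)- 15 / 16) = -0.72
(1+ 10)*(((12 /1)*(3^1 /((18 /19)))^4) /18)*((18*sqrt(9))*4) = 1433531 /9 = 159281.22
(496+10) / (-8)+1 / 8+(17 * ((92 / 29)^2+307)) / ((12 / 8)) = 3530.27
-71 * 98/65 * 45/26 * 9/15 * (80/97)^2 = -75.61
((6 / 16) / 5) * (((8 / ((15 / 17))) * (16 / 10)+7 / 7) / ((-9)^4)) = 1163 / 6561000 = 0.00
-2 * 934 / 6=-934 / 3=-311.33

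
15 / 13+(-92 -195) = -3716 / 13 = -285.85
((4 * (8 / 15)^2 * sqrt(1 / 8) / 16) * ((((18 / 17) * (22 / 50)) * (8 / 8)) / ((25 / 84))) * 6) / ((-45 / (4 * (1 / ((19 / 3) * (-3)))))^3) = 0.00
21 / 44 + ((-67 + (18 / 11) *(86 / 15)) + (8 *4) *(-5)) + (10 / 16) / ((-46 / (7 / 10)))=-8790249 / 40480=-217.15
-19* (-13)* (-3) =-741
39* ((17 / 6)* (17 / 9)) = 208.72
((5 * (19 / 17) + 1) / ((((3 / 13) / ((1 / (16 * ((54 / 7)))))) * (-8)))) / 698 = -637 / 15378336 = -0.00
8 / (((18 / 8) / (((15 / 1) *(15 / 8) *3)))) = 300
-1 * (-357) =357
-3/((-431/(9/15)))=9/2155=0.00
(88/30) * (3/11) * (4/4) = 4/5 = 0.80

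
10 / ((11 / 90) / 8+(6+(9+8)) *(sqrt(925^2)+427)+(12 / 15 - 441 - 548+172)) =0.00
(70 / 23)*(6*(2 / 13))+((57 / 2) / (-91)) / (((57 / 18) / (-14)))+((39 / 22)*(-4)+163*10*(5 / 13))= 2052422 / 3289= 624.03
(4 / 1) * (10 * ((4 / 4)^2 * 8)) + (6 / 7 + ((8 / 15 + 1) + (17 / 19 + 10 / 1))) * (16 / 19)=12553664 / 37905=331.19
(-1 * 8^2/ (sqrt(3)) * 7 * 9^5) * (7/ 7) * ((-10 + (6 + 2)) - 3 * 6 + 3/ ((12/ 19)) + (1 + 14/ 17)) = 2012704848 * sqrt(3)/ 17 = 205065121.02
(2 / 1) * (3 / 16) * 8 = 3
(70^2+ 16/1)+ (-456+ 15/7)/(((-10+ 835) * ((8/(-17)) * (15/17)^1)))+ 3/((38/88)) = 7204210323/1463000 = 4924.27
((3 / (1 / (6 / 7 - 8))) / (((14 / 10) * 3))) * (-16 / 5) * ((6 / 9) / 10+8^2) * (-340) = -52278400 / 147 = -355635.37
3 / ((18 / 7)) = 7 / 6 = 1.17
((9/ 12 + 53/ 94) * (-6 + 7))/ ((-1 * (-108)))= 247/ 20304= 0.01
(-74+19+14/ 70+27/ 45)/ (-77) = 271/ 385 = 0.70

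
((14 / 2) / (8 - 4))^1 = 7 / 4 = 1.75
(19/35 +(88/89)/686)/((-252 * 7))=-9231/29916460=-0.00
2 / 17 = 0.12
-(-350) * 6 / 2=1050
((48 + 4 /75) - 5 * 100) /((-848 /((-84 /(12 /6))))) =-29659 /1325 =-22.38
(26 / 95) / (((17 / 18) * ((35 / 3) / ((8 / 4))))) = 2808 / 56525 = 0.05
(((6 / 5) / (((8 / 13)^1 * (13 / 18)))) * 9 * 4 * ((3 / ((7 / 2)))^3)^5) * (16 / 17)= 3656158440062976 / 403542728345155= 9.06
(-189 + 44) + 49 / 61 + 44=-6112 / 61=-100.20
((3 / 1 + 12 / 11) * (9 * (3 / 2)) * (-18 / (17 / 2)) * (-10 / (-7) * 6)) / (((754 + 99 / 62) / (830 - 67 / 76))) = -1281627708300 / 1165131737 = -1099.99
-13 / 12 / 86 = -13 / 1032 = -0.01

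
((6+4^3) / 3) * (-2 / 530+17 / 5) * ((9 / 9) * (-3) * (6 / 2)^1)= -37800 / 53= -713.21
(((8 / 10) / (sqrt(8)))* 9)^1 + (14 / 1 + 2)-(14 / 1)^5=-537808 + 9* sqrt(2) / 5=-537805.45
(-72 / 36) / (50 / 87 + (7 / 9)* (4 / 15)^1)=-3915 / 1531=-2.56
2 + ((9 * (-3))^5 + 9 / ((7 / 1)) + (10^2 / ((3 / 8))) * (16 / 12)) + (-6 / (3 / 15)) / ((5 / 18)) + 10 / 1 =-903964708 / 63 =-14348646.16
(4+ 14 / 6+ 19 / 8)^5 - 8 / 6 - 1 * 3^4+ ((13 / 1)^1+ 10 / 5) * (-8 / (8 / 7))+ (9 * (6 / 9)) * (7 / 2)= 397453770257 / 7962624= 49914.92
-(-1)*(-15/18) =-5/6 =-0.83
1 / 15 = 0.07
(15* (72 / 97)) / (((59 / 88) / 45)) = 4276800 / 5723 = 747.30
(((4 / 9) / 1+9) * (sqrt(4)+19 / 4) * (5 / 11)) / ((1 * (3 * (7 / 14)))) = 425 / 22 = 19.32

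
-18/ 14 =-9/ 7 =-1.29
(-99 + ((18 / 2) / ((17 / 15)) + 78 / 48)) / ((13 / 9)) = -109467 / 1768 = -61.92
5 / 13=0.38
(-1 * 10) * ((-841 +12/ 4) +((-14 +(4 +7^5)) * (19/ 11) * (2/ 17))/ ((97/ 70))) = -26799580/ 1649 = -16252.02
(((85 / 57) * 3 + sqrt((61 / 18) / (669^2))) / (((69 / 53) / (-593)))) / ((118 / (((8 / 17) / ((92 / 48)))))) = -2514320 / 593009 - 251432 * sqrt(122) / 1064888109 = -4.24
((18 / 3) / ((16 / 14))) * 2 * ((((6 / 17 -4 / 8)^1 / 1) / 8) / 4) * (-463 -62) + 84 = 237909 / 2176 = 109.33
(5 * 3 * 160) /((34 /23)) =27600 /17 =1623.53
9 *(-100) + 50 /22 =-9875 /11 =-897.73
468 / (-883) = -468 / 883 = -0.53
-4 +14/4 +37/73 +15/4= 1097/292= 3.76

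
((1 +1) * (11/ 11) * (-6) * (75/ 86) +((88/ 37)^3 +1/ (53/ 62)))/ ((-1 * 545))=-480041536/ 62913811915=-0.01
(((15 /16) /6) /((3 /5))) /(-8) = -25 /768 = -0.03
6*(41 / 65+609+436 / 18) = 741608 / 195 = 3803.12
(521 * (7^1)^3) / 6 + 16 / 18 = 29784.72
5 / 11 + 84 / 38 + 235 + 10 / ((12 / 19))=317887 / 1254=253.50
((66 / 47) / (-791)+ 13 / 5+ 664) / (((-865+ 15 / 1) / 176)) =-10904133768 / 79001125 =-138.03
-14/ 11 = -1.27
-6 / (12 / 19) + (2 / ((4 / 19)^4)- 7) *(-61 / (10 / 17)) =-26845177 / 256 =-104863.97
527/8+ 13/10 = 67.18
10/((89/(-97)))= -970/89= -10.90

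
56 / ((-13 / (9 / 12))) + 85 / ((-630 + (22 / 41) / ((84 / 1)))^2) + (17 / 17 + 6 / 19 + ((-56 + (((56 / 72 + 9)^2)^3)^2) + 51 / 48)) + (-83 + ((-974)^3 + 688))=1001893968107728216397655077860577316103 / 1313607547805018914995526512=762704180393.79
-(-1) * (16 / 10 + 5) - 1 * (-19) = 128 / 5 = 25.60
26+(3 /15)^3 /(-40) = 129999 /5000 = 26.00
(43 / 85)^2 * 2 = 3698 / 7225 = 0.51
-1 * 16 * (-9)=144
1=1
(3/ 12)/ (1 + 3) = 1/ 16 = 0.06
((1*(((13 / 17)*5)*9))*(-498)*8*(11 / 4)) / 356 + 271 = -1192292 / 1513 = -788.03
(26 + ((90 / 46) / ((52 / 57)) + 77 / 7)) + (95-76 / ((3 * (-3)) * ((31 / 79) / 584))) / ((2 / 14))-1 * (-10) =29593343635 / 333684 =88686.73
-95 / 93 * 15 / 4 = -475 / 124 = -3.83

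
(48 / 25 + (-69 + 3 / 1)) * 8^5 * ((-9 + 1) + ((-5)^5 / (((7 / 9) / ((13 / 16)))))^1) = 1202517282816 / 175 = 6871527330.38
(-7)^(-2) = 1 / 49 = 0.02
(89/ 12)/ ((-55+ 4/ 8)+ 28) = -89/ 318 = -0.28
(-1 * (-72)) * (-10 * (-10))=7200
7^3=343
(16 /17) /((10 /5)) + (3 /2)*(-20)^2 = 10208 /17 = 600.47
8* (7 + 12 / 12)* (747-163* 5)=-4352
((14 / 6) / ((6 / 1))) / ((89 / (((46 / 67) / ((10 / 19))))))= 3059 / 536670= 0.01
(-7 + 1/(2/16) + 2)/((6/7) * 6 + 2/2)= 21/43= 0.49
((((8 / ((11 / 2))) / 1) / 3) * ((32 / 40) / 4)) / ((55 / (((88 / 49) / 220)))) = 32 / 2223375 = 0.00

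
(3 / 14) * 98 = 21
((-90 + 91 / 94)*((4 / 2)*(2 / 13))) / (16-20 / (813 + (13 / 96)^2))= -62707050713 / 36568384216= -1.71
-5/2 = -2.50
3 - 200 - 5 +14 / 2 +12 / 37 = -7203 / 37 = -194.68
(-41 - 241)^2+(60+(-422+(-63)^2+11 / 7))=581928 / 7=83132.57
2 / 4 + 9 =19 / 2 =9.50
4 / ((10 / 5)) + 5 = 7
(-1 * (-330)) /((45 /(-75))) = -550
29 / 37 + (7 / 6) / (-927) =161039 / 205794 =0.78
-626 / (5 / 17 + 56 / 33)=-351186 / 1117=-314.40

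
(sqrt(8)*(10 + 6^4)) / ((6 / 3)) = 1306*sqrt(2) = 1846.96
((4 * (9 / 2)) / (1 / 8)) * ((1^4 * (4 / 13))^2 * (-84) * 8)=-1548288 / 169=-9161.47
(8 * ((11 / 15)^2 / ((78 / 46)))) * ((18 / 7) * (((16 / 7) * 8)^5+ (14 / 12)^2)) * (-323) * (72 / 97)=-3197818090.77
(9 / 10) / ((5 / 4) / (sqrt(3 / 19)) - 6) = -1296 / 6265 - 18 * sqrt(57) / 1253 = -0.32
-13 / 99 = -0.13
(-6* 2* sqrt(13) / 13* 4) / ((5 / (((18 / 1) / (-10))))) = 432* sqrt(13) / 325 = 4.79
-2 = -2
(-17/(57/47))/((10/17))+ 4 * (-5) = -24983/570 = -43.83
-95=-95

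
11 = 11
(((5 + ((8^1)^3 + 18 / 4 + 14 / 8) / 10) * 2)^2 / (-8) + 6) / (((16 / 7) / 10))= -36031303 / 5120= -7037.36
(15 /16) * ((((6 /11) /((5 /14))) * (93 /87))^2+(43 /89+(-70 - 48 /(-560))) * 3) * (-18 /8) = 4399724722527 /10143536480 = 433.75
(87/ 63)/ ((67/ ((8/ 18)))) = 116/ 12663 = 0.01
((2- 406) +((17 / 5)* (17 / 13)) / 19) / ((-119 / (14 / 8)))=5.94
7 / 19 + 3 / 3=26 / 19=1.37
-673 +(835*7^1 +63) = 5235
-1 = -1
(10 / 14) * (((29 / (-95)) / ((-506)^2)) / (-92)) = 29 / 3132856496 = 0.00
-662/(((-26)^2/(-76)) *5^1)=14.89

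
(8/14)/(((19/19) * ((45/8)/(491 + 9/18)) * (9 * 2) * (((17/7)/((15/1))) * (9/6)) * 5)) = 15728/6885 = 2.28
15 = 15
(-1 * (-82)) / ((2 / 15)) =615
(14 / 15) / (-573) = -14 / 8595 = -0.00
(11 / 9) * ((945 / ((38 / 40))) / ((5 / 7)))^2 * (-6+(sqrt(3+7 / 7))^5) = 61630544.04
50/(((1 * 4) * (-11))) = -25/22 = -1.14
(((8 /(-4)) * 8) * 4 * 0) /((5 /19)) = 0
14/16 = 7/8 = 0.88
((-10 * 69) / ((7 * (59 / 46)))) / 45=-2116 / 1239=-1.71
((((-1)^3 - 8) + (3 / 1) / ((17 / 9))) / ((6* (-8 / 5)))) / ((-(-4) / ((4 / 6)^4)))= 35 / 918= 0.04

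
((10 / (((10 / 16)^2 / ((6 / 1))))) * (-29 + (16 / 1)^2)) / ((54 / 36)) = 116224 / 5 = 23244.80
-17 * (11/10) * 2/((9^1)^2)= -0.46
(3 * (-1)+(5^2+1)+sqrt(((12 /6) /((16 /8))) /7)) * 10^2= 100 * sqrt(7) /7+2300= 2337.80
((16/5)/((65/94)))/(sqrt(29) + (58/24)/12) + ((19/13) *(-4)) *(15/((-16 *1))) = 31186944 *sqrt(29)/195163475 + 146671071/26919100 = 6.31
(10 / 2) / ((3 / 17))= 85 / 3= 28.33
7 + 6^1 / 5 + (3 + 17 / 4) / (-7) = 1003 / 140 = 7.16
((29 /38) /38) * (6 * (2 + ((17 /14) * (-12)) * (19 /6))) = -26883 /5054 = -5.32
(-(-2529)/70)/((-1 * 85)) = -2529/5950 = -0.43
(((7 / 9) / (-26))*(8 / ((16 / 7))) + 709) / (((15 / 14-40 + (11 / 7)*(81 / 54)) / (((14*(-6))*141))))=229582.39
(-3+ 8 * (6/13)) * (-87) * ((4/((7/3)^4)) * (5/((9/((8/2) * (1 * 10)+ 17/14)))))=-186.10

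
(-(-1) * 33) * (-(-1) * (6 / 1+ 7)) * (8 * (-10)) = -34320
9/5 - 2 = -1/5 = -0.20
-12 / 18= -2 / 3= -0.67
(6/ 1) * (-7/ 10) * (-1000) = 4200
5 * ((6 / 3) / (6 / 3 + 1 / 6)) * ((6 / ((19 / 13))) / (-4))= -90 / 19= -4.74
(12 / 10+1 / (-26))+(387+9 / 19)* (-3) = -2868311 / 2470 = -1161.26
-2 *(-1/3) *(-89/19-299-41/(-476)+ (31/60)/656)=-27018021349/133489440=-202.40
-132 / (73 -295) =22 / 37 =0.59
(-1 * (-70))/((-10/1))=-7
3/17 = 0.18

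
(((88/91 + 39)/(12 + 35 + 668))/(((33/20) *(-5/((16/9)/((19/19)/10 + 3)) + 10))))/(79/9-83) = -349152/980100121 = -0.00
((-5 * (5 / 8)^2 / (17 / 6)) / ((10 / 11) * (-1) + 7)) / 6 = -1375 / 72896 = -0.02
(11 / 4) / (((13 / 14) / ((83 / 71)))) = 6391 / 1846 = 3.46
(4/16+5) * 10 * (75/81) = 875/18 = 48.61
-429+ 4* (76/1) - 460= -585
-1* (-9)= 9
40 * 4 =160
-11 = -11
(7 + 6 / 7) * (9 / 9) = 55 / 7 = 7.86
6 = 6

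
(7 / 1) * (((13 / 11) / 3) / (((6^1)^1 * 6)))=91 / 1188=0.08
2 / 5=0.40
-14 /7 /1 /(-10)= 1 /5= 0.20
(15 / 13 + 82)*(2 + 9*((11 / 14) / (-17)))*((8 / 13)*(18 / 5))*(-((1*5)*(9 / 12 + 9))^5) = -1223843544714375 / 15232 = -80346871370.43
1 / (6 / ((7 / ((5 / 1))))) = 7 / 30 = 0.23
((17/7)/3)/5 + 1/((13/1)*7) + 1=1601/1365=1.17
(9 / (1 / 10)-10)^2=6400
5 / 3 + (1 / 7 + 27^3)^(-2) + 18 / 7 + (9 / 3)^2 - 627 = -244683223183807 / 398661470004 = -613.76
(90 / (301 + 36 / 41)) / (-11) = -3690 / 136147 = -0.03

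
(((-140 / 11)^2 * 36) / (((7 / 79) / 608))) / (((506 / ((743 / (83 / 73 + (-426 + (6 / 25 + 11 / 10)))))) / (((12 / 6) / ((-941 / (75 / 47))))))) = 7404274368000000 / 15736625538073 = 470.51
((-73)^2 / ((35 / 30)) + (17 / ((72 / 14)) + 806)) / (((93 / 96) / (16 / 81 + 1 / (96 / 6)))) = 456638033 / 316386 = 1443.29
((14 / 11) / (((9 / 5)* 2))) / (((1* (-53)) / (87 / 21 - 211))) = 7240 / 5247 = 1.38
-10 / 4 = -5 / 2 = -2.50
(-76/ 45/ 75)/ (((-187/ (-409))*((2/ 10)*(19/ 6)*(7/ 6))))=-6544/ 98175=-0.07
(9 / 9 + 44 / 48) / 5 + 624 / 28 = 22.67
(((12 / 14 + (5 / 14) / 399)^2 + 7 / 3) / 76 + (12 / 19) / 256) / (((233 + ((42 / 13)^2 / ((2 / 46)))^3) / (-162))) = -17659994517503559 / 35195691719666484062560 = -0.00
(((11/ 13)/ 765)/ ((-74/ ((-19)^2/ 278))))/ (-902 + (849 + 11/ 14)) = 27797/ 74777111370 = 0.00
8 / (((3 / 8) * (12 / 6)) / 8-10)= -256 / 317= -0.81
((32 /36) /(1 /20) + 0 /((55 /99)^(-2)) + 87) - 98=6.78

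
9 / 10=0.90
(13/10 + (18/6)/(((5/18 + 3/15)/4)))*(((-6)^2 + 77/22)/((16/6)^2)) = 8076249/55040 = 146.73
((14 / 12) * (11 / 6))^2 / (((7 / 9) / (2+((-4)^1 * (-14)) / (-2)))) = -11011 / 72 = -152.93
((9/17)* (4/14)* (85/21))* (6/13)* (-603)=-108540/637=-170.39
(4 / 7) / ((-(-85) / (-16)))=-64 / 595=-0.11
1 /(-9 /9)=-1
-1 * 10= -10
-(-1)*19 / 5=19 / 5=3.80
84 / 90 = 14 / 15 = 0.93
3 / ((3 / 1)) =1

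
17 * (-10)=-170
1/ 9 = 0.11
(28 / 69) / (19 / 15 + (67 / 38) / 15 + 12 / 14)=37240 / 205689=0.18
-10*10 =-100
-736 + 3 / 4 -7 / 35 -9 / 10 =-14727 / 20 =-736.35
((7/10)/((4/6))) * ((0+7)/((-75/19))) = -931/500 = -1.86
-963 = -963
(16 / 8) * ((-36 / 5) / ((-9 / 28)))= 224 / 5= 44.80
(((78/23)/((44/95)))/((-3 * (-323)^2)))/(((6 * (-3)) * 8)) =65/400096224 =0.00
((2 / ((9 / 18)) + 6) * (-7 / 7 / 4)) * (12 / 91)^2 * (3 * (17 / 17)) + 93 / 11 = 758253 / 91091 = 8.32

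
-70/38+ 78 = 1447/19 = 76.16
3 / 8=0.38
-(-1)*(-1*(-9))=9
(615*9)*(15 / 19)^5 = 4203140625 / 2476099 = 1697.48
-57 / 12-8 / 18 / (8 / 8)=-187 / 36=-5.19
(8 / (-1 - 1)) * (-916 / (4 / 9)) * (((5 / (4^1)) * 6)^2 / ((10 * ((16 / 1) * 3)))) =30915 / 32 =966.09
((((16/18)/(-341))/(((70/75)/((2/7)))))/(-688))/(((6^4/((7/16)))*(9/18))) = 5/6385091328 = 0.00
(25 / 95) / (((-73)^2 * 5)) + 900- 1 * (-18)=92948419 / 101251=918.00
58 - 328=-270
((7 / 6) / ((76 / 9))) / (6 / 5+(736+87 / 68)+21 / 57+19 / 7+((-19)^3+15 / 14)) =-0.00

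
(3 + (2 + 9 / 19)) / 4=26 / 19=1.37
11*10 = 110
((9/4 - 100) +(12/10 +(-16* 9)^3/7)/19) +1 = -59976867/2660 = -22547.69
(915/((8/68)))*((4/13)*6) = 186660/13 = 14358.46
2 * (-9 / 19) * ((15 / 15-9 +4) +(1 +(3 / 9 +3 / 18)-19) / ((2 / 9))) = 78.39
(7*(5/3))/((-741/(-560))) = 19600/2223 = 8.82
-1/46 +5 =229/46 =4.98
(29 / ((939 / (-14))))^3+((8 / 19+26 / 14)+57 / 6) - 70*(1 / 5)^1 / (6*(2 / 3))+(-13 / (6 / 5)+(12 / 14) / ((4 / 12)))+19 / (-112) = -412596150115 / 1761847848432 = -0.23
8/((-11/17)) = -136/11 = -12.36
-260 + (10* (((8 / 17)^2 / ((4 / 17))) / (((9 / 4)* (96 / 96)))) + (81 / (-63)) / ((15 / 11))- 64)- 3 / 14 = -320.97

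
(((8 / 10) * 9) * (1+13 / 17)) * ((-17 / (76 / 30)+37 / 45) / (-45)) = 40276 / 24225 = 1.66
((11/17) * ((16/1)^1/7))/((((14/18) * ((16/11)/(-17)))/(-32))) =34848/49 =711.18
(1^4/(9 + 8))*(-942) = -942/17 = -55.41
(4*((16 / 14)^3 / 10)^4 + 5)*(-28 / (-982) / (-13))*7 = -0.08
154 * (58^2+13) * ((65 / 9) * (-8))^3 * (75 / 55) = -33238325120000 / 243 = -136783230946.50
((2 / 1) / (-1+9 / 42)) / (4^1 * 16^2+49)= -0.00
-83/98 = -0.85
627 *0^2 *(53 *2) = 0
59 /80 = 0.74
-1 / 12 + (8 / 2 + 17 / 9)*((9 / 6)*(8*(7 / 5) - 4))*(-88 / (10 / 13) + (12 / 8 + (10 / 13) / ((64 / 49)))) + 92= -109996639 / 15600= -7051.07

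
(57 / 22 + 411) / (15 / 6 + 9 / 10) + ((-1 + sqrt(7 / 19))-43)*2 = 2*sqrt(133) / 19 + 12583 / 374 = 34.86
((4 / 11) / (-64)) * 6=-3 / 88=-0.03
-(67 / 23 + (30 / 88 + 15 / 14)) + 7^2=316475 / 7084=44.67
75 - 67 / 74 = 5483 / 74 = 74.09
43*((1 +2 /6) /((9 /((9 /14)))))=86 /21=4.10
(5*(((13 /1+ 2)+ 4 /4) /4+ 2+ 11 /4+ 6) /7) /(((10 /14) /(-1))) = -59 /4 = -14.75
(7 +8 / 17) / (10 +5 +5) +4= 1487 / 340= 4.37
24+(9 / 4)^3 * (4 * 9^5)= 43047105 / 16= 2690444.06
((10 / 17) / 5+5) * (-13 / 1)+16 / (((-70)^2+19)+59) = -2814923 / 42313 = -66.53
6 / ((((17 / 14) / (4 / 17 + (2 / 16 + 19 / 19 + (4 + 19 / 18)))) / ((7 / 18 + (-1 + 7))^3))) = 83604019625 / 10112688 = 8267.24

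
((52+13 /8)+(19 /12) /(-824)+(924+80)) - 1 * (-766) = 18031985 /9888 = 1823.62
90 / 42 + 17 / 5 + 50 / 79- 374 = -367.82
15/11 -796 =-794.64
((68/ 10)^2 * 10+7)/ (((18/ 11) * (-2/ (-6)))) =25817/ 30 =860.57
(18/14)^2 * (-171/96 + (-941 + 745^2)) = 1436181111/1568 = 915931.83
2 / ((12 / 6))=1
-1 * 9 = -9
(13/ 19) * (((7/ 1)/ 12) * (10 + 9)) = 91/ 12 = 7.58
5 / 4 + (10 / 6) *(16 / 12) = 125 / 36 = 3.47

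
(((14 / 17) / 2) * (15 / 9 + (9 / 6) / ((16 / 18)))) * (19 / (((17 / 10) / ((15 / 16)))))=535325 / 36992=14.47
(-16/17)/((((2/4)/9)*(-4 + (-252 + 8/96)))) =3456/52207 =0.07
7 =7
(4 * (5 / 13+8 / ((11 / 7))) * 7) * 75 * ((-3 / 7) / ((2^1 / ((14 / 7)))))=-4927.97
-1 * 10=-10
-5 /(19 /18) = -90 /19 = -4.74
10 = 10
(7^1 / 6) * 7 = 49 / 6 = 8.17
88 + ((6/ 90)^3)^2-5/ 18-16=1633921877/ 22781250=71.72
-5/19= -0.26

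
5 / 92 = 0.05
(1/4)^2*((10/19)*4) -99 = -3757/38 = -98.87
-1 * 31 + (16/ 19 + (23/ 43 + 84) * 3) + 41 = 216053/ 817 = 264.45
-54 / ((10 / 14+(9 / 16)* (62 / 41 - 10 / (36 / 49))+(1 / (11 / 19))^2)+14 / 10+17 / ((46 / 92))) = -300041280 / 179425333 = -1.67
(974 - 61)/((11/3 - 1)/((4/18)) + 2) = 913/14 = 65.21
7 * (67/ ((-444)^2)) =0.00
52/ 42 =26/ 21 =1.24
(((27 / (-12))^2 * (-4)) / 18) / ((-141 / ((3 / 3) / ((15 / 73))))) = 73 / 1880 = 0.04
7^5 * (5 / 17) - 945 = 67970 / 17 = 3998.24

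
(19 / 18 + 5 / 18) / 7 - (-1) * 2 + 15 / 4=499 / 84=5.94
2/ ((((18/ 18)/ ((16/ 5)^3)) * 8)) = 1024/ 125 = 8.19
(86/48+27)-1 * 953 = -924.21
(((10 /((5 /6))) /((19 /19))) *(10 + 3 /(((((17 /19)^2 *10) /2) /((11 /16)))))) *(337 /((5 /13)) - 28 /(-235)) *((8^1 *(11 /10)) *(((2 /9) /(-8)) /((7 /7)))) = -36714682147 /1358300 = -27029.88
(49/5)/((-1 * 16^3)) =-0.00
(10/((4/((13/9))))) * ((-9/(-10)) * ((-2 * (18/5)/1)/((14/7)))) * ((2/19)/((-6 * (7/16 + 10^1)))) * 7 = 2184/15865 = 0.14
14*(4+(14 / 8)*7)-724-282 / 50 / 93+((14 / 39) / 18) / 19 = -5132911711 / 10336950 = -496.56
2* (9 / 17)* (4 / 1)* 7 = 504 / 17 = 29.65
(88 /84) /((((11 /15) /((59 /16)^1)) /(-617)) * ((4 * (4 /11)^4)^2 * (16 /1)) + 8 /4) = 39016531725215 /74485166496769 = 0.52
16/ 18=8/ 9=0.89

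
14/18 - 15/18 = -1/18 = -0.06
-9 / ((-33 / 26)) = 7.09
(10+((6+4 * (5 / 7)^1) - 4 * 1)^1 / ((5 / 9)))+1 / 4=2659 / 140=18.99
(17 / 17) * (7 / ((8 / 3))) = 21 / 8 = 2.62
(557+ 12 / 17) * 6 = 56886 / 17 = 3346.24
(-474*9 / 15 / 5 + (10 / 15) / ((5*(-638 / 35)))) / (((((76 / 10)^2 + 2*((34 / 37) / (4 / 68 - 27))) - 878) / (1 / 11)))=11531998717 / 1829190342276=0.01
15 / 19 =0.79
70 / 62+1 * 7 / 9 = 1.91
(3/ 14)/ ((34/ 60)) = 0.38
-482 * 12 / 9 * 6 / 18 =-214.22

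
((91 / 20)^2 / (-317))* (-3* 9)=223587 / 126800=1.76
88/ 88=1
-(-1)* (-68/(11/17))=-1156/11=-105.09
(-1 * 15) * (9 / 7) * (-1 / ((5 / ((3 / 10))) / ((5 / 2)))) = 81 / 28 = 2.89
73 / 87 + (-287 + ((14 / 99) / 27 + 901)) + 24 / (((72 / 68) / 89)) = 2632.18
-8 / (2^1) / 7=-4 / 7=-0.57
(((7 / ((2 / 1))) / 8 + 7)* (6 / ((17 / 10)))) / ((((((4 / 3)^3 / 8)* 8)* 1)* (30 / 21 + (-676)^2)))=19845 / 818903552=0.00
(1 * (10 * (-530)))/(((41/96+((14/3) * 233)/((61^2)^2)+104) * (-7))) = 7044763900800/971632622863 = 7.25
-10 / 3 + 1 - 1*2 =-13 / 3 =-4.33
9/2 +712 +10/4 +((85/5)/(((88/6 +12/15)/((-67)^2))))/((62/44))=15177169/3596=4220.57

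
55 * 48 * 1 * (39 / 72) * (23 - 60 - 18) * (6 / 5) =-94380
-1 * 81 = -81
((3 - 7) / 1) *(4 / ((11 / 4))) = -64 / 11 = -5.82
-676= -676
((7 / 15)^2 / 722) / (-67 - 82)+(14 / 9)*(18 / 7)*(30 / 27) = 35859317 / 8068350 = 4.44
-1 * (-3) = 3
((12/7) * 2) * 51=1224/7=174.86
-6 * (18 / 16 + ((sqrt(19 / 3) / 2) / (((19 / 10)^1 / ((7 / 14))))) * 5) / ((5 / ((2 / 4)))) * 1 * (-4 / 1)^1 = 27 / 10 + 10 * sqrt(57) / 19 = 6.67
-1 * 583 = -583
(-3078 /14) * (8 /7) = -12312 /49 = -251.27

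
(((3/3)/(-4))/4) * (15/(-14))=15/224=0.07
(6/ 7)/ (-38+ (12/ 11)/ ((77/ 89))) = -363/ 15559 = -0.02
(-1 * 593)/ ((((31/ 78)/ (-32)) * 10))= 740064/ 155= 4774.61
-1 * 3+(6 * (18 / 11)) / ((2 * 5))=-111 / 55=-2.02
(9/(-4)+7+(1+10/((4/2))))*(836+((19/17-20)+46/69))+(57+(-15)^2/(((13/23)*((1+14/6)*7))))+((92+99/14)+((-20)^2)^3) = 1188262413511/18564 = 64008964.31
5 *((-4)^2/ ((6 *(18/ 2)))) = 40/ 27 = 1.48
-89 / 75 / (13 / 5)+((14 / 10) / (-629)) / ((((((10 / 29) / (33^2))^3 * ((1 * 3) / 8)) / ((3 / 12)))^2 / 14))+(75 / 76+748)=-4002460406973513678194710900931 / 291305625000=-13739729217290306969.51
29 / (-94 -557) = -29 / 651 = -0.04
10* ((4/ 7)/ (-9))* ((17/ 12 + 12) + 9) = -2690/ 189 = -14.23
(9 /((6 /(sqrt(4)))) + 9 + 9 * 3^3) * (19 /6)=1615 /2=807.50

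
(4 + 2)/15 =2/5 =0.40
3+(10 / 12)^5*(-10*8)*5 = -76667 / 486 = -157.75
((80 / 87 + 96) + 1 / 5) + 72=73567 / 435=169.12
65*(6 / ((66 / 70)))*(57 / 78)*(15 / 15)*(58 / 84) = 13775 / 66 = 208.71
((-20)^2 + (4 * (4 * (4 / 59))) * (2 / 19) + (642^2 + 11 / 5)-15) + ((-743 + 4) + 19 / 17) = 39239642852 / 95285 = 411813.43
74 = 74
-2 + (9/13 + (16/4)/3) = 1/39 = 0.03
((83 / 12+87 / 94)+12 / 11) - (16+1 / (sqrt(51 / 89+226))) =-43843 / 6204 - sqrt(1794685) / 20165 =-7.13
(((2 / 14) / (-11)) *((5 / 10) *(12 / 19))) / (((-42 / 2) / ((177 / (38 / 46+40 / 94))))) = 0.03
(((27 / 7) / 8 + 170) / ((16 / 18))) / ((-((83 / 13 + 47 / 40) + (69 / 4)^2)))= -5584995 / 8885156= -0.63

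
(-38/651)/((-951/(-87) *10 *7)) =-551/7222845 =-0.00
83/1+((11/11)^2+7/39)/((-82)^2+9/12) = 87072247/1049061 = 83.00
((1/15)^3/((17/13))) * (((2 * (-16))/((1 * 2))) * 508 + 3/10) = -1.84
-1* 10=-10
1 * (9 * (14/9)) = 14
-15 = -15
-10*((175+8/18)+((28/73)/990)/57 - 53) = -504396448/411939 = -1224.44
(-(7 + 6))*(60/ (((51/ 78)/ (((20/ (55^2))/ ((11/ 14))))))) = -227136/ 22627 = -10.04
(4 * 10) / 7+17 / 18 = 839 / 126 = 6.66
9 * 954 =8586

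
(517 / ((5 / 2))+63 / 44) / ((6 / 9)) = 137433 / 440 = 312.35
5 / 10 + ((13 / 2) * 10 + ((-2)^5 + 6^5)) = 15619 / 2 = 7809.50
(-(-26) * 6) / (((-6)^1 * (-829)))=26 / 829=0.03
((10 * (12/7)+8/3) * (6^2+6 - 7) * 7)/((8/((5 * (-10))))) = -91000/3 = -30333.33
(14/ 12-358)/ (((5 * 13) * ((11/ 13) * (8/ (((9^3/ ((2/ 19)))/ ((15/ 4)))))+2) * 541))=-3294999/ 650617420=-0.01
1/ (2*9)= 1/ 18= 0.06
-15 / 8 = -1.88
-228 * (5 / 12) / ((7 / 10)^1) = -950 / 7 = -135.71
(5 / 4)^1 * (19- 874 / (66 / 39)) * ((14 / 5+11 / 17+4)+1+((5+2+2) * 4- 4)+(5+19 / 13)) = -70908912 / 2431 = -29168.62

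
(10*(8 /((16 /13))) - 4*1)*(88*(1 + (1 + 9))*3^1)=177144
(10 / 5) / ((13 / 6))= 12 / 13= 0.92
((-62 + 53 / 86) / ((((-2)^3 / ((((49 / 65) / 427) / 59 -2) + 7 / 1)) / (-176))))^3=-313354879289669728979326592483112 / 1017866864488012040125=-307854484925.48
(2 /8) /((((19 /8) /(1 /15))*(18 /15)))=1 /171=0.01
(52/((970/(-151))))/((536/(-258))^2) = -32666283/17417320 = -1.88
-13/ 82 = -0.16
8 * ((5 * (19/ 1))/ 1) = 760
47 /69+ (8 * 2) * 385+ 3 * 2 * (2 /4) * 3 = 425708 /69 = 6169.68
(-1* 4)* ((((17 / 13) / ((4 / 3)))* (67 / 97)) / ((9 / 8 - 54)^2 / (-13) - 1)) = 3264 / 260251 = 0.01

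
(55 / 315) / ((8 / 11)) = 121 / 504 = 0.24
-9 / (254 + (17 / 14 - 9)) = -14 / 383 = -0.04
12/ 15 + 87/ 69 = 237/ 115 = 2.06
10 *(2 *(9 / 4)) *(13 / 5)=117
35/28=5/4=1.25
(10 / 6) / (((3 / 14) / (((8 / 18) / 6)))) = 140 / 243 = 0.58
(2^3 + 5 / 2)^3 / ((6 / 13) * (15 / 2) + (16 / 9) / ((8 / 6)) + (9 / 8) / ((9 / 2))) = 361179 / 1574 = 229.47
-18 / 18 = -1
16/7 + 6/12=39/14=2.79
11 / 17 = 0.65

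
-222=-222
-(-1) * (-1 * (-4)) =4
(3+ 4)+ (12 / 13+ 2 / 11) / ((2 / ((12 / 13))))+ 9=30692 / 1859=16.51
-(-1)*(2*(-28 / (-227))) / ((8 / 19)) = 133 / 227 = 0.59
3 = 3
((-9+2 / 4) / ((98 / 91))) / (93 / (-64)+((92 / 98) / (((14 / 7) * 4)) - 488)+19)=24752 / 1474973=0.02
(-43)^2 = 1849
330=330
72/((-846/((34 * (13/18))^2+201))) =-260488/3807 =-68.42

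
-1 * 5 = -5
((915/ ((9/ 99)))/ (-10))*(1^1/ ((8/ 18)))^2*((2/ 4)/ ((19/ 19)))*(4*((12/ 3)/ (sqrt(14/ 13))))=-163053*sqrt(182)/ 56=-39280.45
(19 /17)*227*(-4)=-17252 /17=-1014.82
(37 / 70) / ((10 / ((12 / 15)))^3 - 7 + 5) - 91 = -49714517 / 546315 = -91.00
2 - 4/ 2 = 0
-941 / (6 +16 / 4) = -94.10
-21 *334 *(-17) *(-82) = -9777516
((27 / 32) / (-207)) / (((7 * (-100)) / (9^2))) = 243 / 515200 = 0.00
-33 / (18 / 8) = -14.67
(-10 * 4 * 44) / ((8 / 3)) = -660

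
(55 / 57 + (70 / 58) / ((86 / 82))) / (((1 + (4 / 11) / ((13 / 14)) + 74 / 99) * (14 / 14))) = 64513020 / 65226829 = 0.99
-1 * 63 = -63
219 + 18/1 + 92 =329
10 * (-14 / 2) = -70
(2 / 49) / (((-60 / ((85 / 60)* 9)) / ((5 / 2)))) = -17 / 784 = -0.02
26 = 26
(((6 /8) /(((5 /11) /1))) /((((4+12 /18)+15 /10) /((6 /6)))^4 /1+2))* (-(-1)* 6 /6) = 10692 /9383765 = 0.00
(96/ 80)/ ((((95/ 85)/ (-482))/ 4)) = -196656/ 95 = -2070.06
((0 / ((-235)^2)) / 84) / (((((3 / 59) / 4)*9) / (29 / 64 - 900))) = 0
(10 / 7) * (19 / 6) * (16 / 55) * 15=1520 / 77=19.74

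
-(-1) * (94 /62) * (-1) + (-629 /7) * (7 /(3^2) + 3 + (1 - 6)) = 211528 /1953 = 108.31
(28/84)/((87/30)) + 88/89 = 8546/7743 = 1.10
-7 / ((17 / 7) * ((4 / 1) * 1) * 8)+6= 3215 / 544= 5.91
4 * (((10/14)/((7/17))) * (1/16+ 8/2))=5525/196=28.19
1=1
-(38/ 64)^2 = -361/ 1024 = -0.35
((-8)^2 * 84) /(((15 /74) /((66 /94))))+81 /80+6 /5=18623.76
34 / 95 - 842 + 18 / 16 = -638793 / 760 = -840.52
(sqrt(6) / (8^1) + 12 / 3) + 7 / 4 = sqrt(6) / 8 + 23 / 4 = 6.06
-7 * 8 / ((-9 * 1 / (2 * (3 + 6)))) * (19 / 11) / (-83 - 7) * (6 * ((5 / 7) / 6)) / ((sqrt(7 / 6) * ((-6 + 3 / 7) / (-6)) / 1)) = -304 * sqrt(42) / 1287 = -1.53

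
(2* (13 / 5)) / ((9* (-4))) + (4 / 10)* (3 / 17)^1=-113 / 1530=-0.07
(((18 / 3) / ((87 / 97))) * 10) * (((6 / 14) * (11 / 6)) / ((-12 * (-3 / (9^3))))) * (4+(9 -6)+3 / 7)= 11235510 / 1421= 7906.76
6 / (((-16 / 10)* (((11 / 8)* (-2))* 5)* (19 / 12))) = 0.17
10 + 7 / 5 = 57 / 5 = 11.40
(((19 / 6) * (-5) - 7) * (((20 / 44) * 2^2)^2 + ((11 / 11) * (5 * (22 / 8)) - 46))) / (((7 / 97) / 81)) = 5026471227 / 6776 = 741805.08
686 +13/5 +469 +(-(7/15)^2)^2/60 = 3516212401/3037500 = 1157.60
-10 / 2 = -5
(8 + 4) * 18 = 216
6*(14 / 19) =84 / 19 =4.42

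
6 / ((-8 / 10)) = -15 / 2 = -7.50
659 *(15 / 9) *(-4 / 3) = -13180 / 9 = -1464.44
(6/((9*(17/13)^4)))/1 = 57122/250563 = 0.23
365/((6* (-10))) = -73/12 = -6.08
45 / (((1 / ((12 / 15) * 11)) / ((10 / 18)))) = 220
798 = 798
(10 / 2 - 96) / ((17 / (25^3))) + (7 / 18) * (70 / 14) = -25593155 / 306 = -83637.76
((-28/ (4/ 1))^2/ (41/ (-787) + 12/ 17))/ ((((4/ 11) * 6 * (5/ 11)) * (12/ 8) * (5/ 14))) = 555268637/ 3936150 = 141.07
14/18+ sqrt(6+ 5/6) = 7/9+ sqrt(246)/6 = 3.39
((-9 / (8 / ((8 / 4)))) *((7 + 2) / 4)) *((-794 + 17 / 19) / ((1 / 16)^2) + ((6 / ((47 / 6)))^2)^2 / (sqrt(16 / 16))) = 95297197675680 / 92713939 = 1027862.68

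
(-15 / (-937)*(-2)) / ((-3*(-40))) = -1 / 3748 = -0.00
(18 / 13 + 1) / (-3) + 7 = 242 / 39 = 6.21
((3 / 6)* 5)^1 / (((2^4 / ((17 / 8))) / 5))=425 / 256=1.66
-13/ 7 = -1.86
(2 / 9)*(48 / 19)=32 / 57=0.56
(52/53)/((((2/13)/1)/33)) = 11154/53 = 210.45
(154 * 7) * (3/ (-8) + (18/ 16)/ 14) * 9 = -22869/ 8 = -2858.62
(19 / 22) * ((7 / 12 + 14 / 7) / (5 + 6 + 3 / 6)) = 589 / 3036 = 0.19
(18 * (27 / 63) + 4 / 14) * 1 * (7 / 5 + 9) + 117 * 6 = 3926 / 5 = 785.20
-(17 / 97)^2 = -289 / 9409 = -0.03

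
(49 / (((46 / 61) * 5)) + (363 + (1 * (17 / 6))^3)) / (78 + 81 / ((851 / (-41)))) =366474899 / 68101560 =5.38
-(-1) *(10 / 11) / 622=5 / 3421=0.00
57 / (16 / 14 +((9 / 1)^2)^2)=399 / 45935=0.01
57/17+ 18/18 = 74/17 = 4.35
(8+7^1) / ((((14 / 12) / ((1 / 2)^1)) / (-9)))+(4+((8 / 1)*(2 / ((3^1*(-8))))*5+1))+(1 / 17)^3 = -5797319 / 103173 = -56.19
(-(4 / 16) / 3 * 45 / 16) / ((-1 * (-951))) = -0.00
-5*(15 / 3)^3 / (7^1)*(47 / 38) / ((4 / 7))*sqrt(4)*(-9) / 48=88125 / 1216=72.47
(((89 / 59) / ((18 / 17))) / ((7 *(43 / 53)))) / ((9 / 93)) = 2485859 / 958986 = 2.59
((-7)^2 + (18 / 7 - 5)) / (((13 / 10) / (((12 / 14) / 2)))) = 15.35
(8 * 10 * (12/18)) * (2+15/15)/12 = 13.33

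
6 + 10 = 16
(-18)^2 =324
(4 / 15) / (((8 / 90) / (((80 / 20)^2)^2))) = 768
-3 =-3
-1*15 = -15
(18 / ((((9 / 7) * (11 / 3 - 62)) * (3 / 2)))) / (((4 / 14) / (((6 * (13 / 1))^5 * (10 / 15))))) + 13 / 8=-215575685819 / 200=-1077878429.10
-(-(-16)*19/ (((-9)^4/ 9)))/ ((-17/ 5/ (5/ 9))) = 7600/ 111537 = 0.07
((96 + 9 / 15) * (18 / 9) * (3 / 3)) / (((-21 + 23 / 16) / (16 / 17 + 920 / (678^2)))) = -9493312192 / 1019157735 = -9.31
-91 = -91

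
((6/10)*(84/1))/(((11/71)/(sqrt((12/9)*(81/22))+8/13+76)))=53676*sqrt(66)/605+17820432/715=25644.45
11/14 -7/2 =-19/7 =-2.71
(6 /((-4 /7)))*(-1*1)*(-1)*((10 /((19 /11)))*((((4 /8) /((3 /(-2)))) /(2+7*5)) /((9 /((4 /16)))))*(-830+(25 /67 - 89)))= -1974665 /141303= -13.97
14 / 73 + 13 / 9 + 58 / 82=63128 / 26937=2.34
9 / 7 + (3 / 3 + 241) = 1703 / 7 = 243.29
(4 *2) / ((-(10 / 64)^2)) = -8192 / 25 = -327.68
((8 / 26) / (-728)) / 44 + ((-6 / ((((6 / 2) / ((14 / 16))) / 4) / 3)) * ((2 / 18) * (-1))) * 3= 728727 / 104104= 7.00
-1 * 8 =-8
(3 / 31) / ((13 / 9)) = 27 / 403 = 0.07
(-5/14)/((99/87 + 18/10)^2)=-105125/2540664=-0.04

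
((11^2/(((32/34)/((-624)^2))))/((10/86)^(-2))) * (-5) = -6257394000/1849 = -3384204.43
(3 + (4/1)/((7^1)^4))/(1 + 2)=1.00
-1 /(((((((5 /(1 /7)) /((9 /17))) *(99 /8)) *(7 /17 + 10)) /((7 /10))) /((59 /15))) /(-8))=32 /12375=0.00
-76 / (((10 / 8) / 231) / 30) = -421344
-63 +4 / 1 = -59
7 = 7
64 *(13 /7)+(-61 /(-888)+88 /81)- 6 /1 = 19134905 /167832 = 114.01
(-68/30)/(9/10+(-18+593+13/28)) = -952/242073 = -0.00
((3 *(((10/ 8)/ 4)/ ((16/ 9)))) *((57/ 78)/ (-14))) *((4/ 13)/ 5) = -513/ 302848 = -0.00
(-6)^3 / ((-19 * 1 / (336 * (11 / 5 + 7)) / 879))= 2934537984 / 95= 30889873.52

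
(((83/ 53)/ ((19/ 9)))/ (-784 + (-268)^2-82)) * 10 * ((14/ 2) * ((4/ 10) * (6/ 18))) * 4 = 13944/ 35727353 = 0.00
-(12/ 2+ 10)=-16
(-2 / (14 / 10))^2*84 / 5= 240 / 7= 34.29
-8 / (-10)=4 / 5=0.80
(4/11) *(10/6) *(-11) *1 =-20/3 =-6.67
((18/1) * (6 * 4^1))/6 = 72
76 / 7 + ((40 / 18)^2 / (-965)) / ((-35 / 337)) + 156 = 2609248 / 15633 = 166.91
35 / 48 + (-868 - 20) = -42589 / 48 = -887.27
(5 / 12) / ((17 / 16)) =20 / 51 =0.39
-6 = -6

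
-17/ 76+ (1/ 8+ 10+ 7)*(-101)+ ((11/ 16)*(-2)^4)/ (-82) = -10781253/ 6232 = -1729.98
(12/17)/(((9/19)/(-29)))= -2204/51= -43.22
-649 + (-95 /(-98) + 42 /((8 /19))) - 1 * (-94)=-89039 /196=-454.28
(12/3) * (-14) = -56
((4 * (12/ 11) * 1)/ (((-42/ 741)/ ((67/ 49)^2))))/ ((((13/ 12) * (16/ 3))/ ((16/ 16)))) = -4605714/ 184877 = -24.91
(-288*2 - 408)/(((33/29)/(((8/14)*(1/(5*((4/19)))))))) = -180728/385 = -469.42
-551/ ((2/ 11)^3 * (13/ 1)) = -7051.74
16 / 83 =0.19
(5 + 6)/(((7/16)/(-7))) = -176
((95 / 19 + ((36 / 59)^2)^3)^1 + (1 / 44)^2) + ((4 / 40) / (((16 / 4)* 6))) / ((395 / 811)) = 306072612359281337 / 60480558161147850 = 5.06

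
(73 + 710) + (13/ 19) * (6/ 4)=29793/ 38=784.03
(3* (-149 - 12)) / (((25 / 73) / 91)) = -3208569 / 25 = -128342.76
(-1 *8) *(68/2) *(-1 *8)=2176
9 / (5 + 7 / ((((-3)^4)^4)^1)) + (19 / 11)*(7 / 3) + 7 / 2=6024584429 / 645700836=9.33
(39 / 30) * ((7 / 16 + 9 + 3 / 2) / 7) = 65 / 32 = 2.03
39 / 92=0.42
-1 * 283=-283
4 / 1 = 4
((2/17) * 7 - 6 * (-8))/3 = 830/51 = 16.27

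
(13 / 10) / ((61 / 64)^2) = 26624 / 18605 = 1.43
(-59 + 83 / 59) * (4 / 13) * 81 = -1100952 / 767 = -1435.40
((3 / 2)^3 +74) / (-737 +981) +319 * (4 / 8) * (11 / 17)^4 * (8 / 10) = 18492047511 / 815164960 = 22.69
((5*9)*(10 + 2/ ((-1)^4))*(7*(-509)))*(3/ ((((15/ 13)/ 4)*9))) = -2223312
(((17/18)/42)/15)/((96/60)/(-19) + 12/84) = 323/12636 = 0.03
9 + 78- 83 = 4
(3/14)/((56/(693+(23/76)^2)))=12009891/4528384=2.65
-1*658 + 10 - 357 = -1005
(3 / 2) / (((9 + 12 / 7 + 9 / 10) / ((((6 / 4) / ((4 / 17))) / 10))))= 357 / 4336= 0.08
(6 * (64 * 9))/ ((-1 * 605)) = -3456/ 605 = -5.71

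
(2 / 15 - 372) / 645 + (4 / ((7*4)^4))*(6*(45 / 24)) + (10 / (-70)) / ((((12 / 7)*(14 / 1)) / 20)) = -4136067793 / 5946796800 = -0.70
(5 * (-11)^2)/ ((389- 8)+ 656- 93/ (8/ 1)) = 4840/ 8203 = 0.59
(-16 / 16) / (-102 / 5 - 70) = 5 / 452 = 0.01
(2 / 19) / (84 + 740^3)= 1 / 3849628798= 0.00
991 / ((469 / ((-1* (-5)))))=4955 / 469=10.57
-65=-65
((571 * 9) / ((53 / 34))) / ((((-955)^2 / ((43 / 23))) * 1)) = 7513218 / 1111758475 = 0.01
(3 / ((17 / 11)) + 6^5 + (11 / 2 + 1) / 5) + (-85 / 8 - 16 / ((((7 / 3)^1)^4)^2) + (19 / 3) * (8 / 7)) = 91445340911017 / 11760194040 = 7775.84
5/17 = 0.29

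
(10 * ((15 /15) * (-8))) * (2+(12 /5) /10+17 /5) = -2256 /5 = -451.20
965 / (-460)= -193 / 92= -2.10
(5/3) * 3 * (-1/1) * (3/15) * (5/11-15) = 160/11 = 14.55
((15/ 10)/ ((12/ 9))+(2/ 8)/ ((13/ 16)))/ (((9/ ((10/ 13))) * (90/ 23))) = 3427/ 109512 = 0.03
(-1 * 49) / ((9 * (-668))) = 49 / 6012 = 0.01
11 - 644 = -633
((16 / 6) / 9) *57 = 152 / 9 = 16.89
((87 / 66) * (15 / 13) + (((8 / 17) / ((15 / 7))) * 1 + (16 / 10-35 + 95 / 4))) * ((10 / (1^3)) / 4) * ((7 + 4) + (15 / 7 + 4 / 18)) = -264.27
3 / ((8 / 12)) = 9 / 2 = 4.50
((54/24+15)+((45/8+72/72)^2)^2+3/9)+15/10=23905939/12288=1945.47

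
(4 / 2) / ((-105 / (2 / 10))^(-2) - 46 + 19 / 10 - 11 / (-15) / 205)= -45202500 / 996634193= -0.05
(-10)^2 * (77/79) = 7700/79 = 97.47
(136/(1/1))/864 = 17/108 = 0.16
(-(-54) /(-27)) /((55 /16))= -32 /55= -0.58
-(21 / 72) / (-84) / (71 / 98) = 49 / 10224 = 0.00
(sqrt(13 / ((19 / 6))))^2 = 78 / 19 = 4.11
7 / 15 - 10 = -143 / 15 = -9.53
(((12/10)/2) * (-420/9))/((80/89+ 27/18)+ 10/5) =-4984/783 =-6.37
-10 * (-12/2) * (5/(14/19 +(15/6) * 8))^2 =135375/38809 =3.49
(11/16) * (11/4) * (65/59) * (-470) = -1848275/1888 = -978.96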